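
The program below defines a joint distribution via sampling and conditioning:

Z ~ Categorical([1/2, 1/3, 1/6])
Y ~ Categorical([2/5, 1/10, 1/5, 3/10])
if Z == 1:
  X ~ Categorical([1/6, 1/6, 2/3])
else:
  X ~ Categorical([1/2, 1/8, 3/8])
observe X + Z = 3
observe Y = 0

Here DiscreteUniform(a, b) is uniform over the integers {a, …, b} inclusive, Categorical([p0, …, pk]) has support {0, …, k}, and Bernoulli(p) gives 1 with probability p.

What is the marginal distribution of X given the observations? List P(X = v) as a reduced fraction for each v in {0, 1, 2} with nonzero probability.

Enumerate traces; 2 have nonzero weight after conditioning:
  (Z=1, Y=0, X=2) weight 4/45
  (Z=2, Y=0, X=1) weight 1/120
Group by X:
  weight(X=1) = 1/120
  weight(X=2) = 4/45
Total weight = 1/120 + 4/45 = 7/72
P(X=1 | obs) = 1/120 / 7/72 = 3/35
P(X=2 | obs) = 4/45 / 7/72 = 32/35

P(X=1) = 3/35, P(X=2) = 32/35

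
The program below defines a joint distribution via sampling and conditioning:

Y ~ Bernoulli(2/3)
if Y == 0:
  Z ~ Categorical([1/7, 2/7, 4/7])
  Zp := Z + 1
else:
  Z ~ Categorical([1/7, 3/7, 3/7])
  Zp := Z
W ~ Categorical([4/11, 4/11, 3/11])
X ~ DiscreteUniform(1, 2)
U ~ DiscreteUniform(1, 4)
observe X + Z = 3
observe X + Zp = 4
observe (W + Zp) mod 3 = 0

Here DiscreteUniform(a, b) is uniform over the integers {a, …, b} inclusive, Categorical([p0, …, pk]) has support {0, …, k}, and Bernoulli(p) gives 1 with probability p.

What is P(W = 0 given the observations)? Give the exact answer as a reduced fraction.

Enumerate traces; 8 have nonzero weight after conditioning:
  (Y=0, Z=1, W=1, X=2, U=1) weight 1/231
  (Y=0, Z=1, W=1, X=2, U=2) weight 1/231
  (Y=0, Z=1, W=1, X=2, U=3) weight 1/231
  (Y=0, Z=1, W=1, X=2, U=4) weight 1/231
  (Y=0, Z=2, W=0, X=1, U=1) weight 2/231
  (Y=0, Z=2, W=0, X=1, U=2) weight 2/231
  (Y=0, Z=2, W=0, X=1, U=3) weight 2/231
  (Y=0, Z=2, W=0, X=1, U=4) weight 2/231
Group by W:
  weight(W=0) = 8/231
  weight(W=1) = 4/231
Total weight = 8/231 + 4/231 = 4/77
P(W=0 | obs) = 8/231 / 4/77 = 2/3
P(W=1 | obs) = 4/231 / 4/77 = 1/3

P(W = 0 | obs) = 2/3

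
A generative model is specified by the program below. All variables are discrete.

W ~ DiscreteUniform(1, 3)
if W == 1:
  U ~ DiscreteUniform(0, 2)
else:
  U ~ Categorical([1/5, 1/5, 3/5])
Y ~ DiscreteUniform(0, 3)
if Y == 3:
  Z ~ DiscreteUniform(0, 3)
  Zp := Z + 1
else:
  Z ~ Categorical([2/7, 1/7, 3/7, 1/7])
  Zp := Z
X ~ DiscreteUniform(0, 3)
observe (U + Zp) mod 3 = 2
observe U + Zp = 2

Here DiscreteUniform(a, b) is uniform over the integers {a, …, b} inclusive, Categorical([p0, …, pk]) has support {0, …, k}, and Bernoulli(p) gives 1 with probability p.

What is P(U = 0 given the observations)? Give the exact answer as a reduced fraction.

P(U = 0 | obs) = 473/1234

Enumerate traces; 132 have nonzero weight after conditioning:
  (W=1, U=0, Y=0, Z=2, X=0) weight 1/336
  (W=1, U=0, Y=0, Z=2, X=1) weight 1/336
  (W=1, U=0, Y=0, Z=2, X=2) weight 1/336
  (W=1, U=0, Y=0, Z=2, X=3) weight 1/336
  (W=1, U=0, Y=1, Z=2, X=0) weight 1/336
  (W=1, U=0, Y=1, Z=2, X=1) weight 1/336
  (W=1, U=0, Y=1, Z=2, X=2) weight 1/336
  (W=1, U=0, Y=1, Z=2, X=3) weight 1/336
  (W=1, U=1, Y=0, Z=1, X=0) weight 1/1008
  (W=1, U=2, Y=0, Z=0, X=0) weight 1/504
  … 122 more
Group by U:
  weight(U=0) = 473/5040
  weight(U=1) = 209/5040
  weight(U=2) = 23/210
Total weight = 473/5040 + 209/5040 + 23/210 = 617/2520
P(U=0 | obs) = 473/5040 / 617/2520 = 473/1234
P(U=1 | obs) = 209/5040 / 617/2520 = 209/1234
P(U=2 | obs) = 23/210 / 617/2520 = 276/617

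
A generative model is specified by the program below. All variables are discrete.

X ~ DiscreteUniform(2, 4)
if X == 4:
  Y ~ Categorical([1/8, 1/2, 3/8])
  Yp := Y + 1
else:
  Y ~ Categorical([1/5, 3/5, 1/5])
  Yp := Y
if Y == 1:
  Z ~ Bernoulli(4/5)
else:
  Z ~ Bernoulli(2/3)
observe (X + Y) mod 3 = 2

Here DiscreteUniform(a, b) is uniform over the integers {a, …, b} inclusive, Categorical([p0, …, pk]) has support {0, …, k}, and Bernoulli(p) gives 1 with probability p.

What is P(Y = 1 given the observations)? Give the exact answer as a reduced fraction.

P(Y = 1 | obs) = 5/9

Enumerate traces; 6 have nonzero weight after conditioning:
  (X=2, Y=0, Z=0) weight 1/45
  (X=2, Y=0, Z=1) weight 2/45
  (X=3, Y=2, Z=0) weight 1/45
  (X=3, Y=2, Z=1) weight 2/45
  (X=4, Y=1, Z=0) weight 1/30
  (X=4, Y=1, Z=1) weight 2/15
Group by Y:
  weight(Y=0) = 1/15
  weight(Y=1) = 1/6
  weight(Y=2) = 1/15
Total weight = 1/15 + 1/6 + 1/15 = 3/10
P(Y=0 | obs) = 1/15 / 3/10 = 2/9
P(Y=1 | obs) = 1/6 / 3/10 = 5/9
P(Y=2 | obs) = 1/15 / 3/10 = 2/9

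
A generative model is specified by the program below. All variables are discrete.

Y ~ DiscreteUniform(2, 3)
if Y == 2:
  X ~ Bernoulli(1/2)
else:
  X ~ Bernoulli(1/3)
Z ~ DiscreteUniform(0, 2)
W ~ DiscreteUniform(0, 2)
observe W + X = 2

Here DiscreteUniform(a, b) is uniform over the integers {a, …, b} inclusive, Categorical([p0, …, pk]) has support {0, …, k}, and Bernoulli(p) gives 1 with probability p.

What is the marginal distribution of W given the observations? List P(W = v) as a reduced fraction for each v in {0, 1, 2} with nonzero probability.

Enumerate traces; 12 have nonzero weight after conditioning:
  (Y=2, X=0, Z=0, W=2) weight 1/36
  (Y=2, X=0, Z=1, W=2) weight 1/36
  (Y=2, X=0, Z=2, W=2) weight 1/36
  (Y=2, X=1, Z=0, W=1) weight 1/36
  (Y=2, X=1, Z=1, W=1) weight 1/36
  (Y=2, X=1, Z=2, W=1) weight 1/36
  (Y=3, X=0, Z=0, W=2) weight 1/27
  (Y=3, X=0, Z=1, W=2) weight 1/27
  … 4 more
Group by W:
  weight(W=1) = 5/36
  weight(W=2) = 7/36
Total weight = 5/36 + 7/36 = 1/3
P(W=1 | obs) = 5/36 / 1/3 = 5/12
P(W=2 | obs) = 7/36 / 1/3 = 7/12

P(W=1) = 5/12, P(W=2) = 7/12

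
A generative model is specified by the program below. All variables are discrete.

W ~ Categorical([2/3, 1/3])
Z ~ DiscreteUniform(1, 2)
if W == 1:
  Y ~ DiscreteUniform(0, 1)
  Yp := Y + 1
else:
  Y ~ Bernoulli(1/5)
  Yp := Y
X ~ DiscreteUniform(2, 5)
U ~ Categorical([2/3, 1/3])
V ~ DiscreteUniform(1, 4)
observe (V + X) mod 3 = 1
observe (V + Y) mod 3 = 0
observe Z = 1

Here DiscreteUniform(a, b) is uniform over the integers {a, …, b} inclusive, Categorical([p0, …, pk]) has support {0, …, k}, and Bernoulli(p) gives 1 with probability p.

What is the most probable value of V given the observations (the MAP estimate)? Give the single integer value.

Enumerate traces; 12 have nonzero weight after conditioning:
  (W=0, Z=1, Y=0, X=4, U=0, V=3) weight 1/90
  (W=0, Z=1, Y=0, X=4, U=1, V=3) weight 1/180
  (W=0, Z=1, Y=1, X=2, U=0, V=2) weight 1/360
  (W=0, Z=1, Y=1, X=2, U=1, V=2) weight 1/720
  (W=0, Z=1, Y=1, X=5, U=0, V=2) weight 1/360
  (W=0, Z=1, Y=1, X=5, U=1, V=2) weight 1/720
  (W=1, Z=1, Y=0, X=4, U=0, V=3) weight 1/288
  (W=1, Z=1, Y=0, X=4, U=1, V=3) weight 1/576
  … 4 more
Group by V:
  weight(V=2) = 3/160
  weight(V=3) = 7/320
Total weight = 3/160 + 7/320 = 13/320
P(V=2 | obs) = 3/160 / 13/320 = 6/13
P(V=3 | obs) = 7/320 / 13/320 = 7/13
argmax = 3

argmax_v P(V = v | obs) = 3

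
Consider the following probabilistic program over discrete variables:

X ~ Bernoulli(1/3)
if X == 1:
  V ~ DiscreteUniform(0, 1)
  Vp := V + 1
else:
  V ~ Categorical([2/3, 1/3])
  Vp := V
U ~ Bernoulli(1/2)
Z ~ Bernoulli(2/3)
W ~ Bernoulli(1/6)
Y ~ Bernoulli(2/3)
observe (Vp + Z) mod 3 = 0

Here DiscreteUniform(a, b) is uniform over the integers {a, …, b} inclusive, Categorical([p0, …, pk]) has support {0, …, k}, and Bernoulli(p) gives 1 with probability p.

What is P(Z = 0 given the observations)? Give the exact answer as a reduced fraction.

Enumerate traces; 16 have nonzero weight after conditioning:
  (X=0, V=0, U=0, Z=0, W=0, Y=0) weight 5/243
  (X=0, V=0, U=0, Z=0, W=0, Y=1) weight 10/243
  (X=0, V=0, U=0, Z=0, W=1, Y=0) weight 1/243
  (X=0, V=0, U=0, Z=0, W=1, Y=1) weight 2/243
  (X=0, V=0, U=1, Z=0, W=0, Y=0) weight 5/243
  (X=0, V=0, U=1, Z=0, W=0, Y=1) weight 10/243
  (X=0, V=0, U=1, Z=0, W=1, Y=0) weight 1/243
  (X=0, V=0, U=1, Z=0, W=1, Y=1) weight 2/243
  (X=1, V=1, U=0, Z=1, W=0, Y=0) weight 5/324
  … 7 more
Group by Z:
  weight(Z=0) = 4/27
  weight(Z=1) = 1/9
Total weight = 4/27 + 1/9 = 7/27
P(Z=0 | obs) = 4/27 / 7/27 = 4/7
P(Z=1 | obs) = 1/9 / 7/27 = 3/7

P(Z = 0 | obs) = 4/7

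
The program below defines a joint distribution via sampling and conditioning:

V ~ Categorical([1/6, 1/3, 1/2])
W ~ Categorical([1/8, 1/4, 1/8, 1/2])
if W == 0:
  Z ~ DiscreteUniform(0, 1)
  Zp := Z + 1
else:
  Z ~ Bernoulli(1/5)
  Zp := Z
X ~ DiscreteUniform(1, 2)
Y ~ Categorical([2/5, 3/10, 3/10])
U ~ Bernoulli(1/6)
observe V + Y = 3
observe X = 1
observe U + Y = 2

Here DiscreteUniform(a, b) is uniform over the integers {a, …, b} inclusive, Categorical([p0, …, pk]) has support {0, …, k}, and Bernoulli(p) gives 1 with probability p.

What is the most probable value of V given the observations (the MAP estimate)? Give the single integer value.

Enumerate traces; 16 have nonzero weight after conditioning:
  (V=1, W=0, Z=0, X=1, Y=2, U=0) weight 1/384
  (V=1, W=0, Z=1, X=1, Y=2, U=0) weight 1/384
  (V=1, W=1, Z=0, X=1, Y=2, U=0) weight 1/120
  (V=1, W=1, Z=1, X=1, Y=2, U=0) weight 1/480
  (V=1, W=2, Z=0, X=1, Y=2, U=0) weight 1/240
  (V=1, W=2, Z=1, X=1, Y=2, U=0) weight 1/960
  (V=1, W=3, Z=0, X=1, Y=2, U=0) weight 1/60
  (V=1, W=3, Z=1, X=1, Y=2, U=0) weight 1/240
  (V=2, W=0, Z=0, X=1, Y=1, U=1) weight 1/1280
  … 7 more
Group by V:
  weight(V=1) = 1/24
  weight(V=2) = 1/80
Total weight = 1/24 + 1/80 = 13/240
P(V=1 | obs) = 1/24 / 13/240 = 10/13
P(V=2 | obs) = 1/80 / 13/240 = 3/13
argmax = 1

argmax_v P(V = v | obs) = 1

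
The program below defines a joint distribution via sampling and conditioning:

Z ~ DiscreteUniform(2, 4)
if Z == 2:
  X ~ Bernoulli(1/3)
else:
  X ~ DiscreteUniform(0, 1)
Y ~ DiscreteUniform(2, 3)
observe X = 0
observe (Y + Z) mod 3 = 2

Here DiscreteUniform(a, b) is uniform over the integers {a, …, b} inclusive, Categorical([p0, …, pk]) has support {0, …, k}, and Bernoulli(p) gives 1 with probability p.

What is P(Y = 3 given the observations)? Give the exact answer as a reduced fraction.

P(Y = 3 | obs) = 4/7

Enumerate traces; 2 have nonzero weight after conditioning:
  (Z=2, X=0, Y=3) weight 1/9
  (Z=3, X=0, Y=2) weight 1/12
Group by Y:
  weight(Y=2) = 1/12
  weight(Y=3) = 1/9
Total weight = 1/12 + 1/9 = 7/36
P(Y=2 | obs) = 1/12 / 7/36 = 3/7
P(Y=3 | obs) = 1/9 / 7/36 = 4/7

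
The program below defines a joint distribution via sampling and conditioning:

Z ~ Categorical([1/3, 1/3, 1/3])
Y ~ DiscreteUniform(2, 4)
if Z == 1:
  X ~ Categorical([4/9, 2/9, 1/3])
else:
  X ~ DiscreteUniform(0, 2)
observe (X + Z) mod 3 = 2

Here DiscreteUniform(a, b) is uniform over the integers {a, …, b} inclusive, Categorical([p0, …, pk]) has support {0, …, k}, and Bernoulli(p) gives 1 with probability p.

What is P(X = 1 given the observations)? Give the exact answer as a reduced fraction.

P(X = 1 | obs) = 1/4

Enumerate traces; 9 have nonzero weight after conditioning:
  (Z=0, Y=2, X=2) weight 1/27
  (Z=0, Y=3, X=2) weight 1/27
  (Z=0, Y=4, X=2) weight 1/27
  (Z=1, Y=2, X=1) weight 2/81
  (Z=1, Y=3, X=1) weight 2/81
  (Z=1, Y=4, X=1) weight 2/81
  (Z=2, Y=2, X=0) weight 1/27
  (Z=2, Y=3, X=0) weight 1/27
  … 1 more
Group by X:
  weight(X=0) = 1/9
  weight(X=1) = 2/27
  weight(X=2) = 1/9
Total weight = 1/9 + 2/27 + 1/9 = 8/27
P(X=0 | obs) = 1/9 / 8/27 = 3/8
P(X=1 | obs) = 2/27 / 8/27 = 1/4
P(X=2 | obs) = 1/9 / 8/27 = 3/8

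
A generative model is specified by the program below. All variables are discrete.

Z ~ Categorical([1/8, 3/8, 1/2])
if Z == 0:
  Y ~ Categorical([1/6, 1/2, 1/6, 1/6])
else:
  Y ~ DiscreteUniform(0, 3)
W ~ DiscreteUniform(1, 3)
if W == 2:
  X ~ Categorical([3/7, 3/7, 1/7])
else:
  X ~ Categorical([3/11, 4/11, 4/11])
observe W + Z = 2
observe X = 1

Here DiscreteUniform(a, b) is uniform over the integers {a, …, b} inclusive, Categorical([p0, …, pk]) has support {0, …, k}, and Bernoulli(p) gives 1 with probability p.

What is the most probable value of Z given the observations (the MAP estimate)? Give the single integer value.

argmax_v P(Z = v | obs) = 1

Enumerate traces; 8 have nonzero weight after conditioning:
  (Z=0, Y=0, W=2, X=1) weight 1/336
  (Z=0, Y=1, W=2, X=1) weight 1/112
  (Z=0, Y=2, W=2, X=1) weight 1/336
  (Z=0, Y=3, W=2, X=1) weight 1/336
  (Z=1, Y=0, W=1, X=1) weight 1/88
  (Z=1, Y=1, W=1, X=1) weight 1/88
  (Z=1, Y=2, W=1, X=1) weight 1/88
  (Z=1, Y=3, W=1, X=1) weight 1/88
Group by Z:
  weight(Z=0) = 1/56
  weight(Z=1) = 1/22
Total weight = 1/56 + 1/22 = 39/616
P(Z=0 | obs) = 1/56 / 39/616 = 11/39
P(Z=1 | obs) = 1/22 / 39/616 = 28/39
argmax = 1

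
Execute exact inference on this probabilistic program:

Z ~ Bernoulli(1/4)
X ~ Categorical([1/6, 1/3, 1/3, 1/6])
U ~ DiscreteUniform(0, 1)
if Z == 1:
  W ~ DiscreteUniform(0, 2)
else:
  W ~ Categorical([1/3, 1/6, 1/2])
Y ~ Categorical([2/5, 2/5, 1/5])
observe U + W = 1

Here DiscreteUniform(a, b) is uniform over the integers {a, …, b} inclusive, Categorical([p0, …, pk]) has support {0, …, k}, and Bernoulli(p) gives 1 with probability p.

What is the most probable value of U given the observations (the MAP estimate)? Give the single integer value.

argmax_v P(U = v | obs) = 1

Enumerate traces; 48 have nonzero weight after conditioning:
  (Z=0, X=0, U=0, W=1, Y=0) weight 1/240
  (Z=0, X=0, U=0, W=1, Y=1) weight 1/240
  (Z=0, X=0, U=0, W=1, Y=2) weight 1/480
  (Z=0, X=0, U=1, W=0, Y=0) weight 1/120
  (Z=0, X=0, U=1, W=0, Y=1) weight 1/120
  (Z=0, X=0, U=1, W=0, Y=2) weight 1/240
  (Z=0, X=1, U=0, W=1, Y=0) weight 1/120
  (Z=0, X=1, U=0, W=1, Y=1) weight 1/120
  … 40 more
Group by U:
  weight(U=0) = 5/48
  weight(U=1) = 1/6
Total weight = 5/48 + 1/6 = 13/48
P(U=0 | obs) = 5/48 / 13/48 = 5/13
P(U=1 | obs) = 1/6 / 13/48 = 8/13
argmax = 1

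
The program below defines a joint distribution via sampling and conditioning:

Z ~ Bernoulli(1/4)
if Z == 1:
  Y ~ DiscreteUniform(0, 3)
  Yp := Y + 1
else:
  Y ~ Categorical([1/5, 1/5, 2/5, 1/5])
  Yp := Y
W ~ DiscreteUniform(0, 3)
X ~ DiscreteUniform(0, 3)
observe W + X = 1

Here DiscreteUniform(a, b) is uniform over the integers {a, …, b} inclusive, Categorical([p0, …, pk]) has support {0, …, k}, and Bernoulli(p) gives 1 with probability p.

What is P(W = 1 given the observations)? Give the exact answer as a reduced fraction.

Enumerate traces; 16 have nonzero weight after conditioning:
  (Z=0, Y=0, W=0, X=1) weight 3/320
  (Z=0, Y=0, W=1, X=0) weight 3/320
  (Z=0, Y=1, W=0, X=1) weight 3/320
  (Z=0, Y=1, W=1, X=0) weight 3/320
  (Z=0, Y=2, W=0, X=1) weight 3/160
  (Z=0, Y=2, W=1, X=0) weight 3/160
  (Z=0, Y=3, W=0, X=1) weight 3/320
  (Z=0, Y=3, W=1, X=0) weight 3/320
  … 8 more
Group by W:
  weight(W=0) = 1/16
  weight(W=1) = 1/16
Total weight = 1/16 + 1/16 = 1/8
P(W=0 | obs) = 1/16 / 1/8 = 1/2
P(W=1 | obs) = 1/16 / 1/8 = 1/2

P(W = 1 | obs) = 1/2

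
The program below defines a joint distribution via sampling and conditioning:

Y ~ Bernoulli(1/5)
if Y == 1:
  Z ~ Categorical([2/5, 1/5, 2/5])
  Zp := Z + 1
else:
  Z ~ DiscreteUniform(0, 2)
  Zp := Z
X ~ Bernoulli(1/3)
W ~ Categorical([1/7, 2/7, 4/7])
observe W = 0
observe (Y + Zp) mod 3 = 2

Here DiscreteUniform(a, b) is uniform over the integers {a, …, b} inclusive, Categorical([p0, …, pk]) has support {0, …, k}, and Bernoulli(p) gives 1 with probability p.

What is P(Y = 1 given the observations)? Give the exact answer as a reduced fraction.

P(Y = 1 | obs) = 3/13

Enumerate traces; 4 have nonzero weight after conditioning:
  (Y=0, Z=2, X=0, W=0) weight 8/315
  (Y=0, Z=2, X=1, W=0) weight 4/315
  (Y=1, Z=0, X=0, W=0) weight 4/525
  (Y=1, Z=0, X=1, W=0) weight 2/525
Group by Y:
  weight(Y=0) = 4/105
  weight(Y=1) = 2/175
Total weight = 4/105 + 2/175 = 26/525
P(Y=0 | obs) = 4/105 / 26/525 = 10/13
P(Y=1 | obs) = 2/175 / 26/525 = 3/13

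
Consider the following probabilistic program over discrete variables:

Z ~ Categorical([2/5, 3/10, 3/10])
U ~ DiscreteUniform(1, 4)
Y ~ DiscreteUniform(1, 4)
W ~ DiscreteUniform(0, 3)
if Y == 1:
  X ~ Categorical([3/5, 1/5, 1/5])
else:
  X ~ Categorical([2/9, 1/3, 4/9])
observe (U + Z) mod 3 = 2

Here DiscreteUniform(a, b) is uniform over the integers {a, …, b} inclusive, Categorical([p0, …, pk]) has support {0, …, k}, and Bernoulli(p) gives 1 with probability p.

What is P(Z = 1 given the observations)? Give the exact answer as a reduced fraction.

Enumerate traces; 192 have nonzero weight after conditioning:
  (Z=0, U=2, Y=1, W=0, X=0) weight 3/800
  (Z=0, U=2, Y=1, W=0, X=1) weight 1/800
  (Z=0, U=2, Y=1, W=0, X=2) weight 1/800
  (Z=0, U=2, Y=1, W=1, X=0) weight 3/800
  (Z=0, U=2, Y=1, W=1, X=1) weight 1/800
  (Z=0, U=2, Y=1, W=1, X=2) weight 1/800
  (Z=0, U=2, Y=1, W=2, X=0) weight 3/800
  (Z=0, U=2, Y=1, W=2, X=1) weight 1/800
  (Z=1, U=1, Y=1, W=0, X=0) weight 9/3200
  (Z=2, U=3, Y=1, W=0, X=0) weight 9/3200
  … 182 more
Group by Z:
  weight(Z=0) = 1/10
  weight(Z=1) = 3/20
  weight(Z=2) = 3/40
Total weight = 1/10 + 3/20 + 3/40 = 13/40
P(Z=0 | obs) = 1/10 / 13/40 = 4/13
P(Z=1 | obs) = 3/20 / 13/40 = 6/13
P(Z=2 | obs) = 3/40 / 13/40 = 3/13

P(Z = 1 | obs) = 6/13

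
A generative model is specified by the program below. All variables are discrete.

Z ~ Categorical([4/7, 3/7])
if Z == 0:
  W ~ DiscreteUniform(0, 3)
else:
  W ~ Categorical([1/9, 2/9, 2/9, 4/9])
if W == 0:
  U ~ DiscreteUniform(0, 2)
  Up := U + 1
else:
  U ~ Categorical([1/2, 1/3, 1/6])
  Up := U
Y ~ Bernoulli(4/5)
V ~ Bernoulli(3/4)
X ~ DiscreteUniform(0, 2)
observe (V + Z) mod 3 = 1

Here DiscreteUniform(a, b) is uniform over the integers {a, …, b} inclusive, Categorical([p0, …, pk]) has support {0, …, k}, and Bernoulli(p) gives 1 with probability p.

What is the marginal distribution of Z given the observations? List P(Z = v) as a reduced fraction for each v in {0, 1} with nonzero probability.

Enumerate traces; 144 have nonzero weight after conditioning:
  (Z=0, W=0, U=0, Y=0, V=1, X=0) weight 1/420
  (Z=0, W=0, U=0, Y=0, V=1, X=1) weight 1/420
  (Z=0, W=0, U=0, Y=0, V=1, X=2) weight 1/420
  (Z=0, W=0, U=0, Y=1, V=1, X=0) weight 1/105
  (Z=0, W=0, U=0, Y=1, V=1, X=1) weight 1/105
  (Z=0, W=0, U=0, Y=1, V=1, X=2) weight 1/105
  (Z=0, W=0, U=1, Y=0, V=1, X=0) weight 1/420
  (Z=0, W=0, U=1, Y=0, V=1, X=1) weight 1/420
  (Z=1, W=0, U=0, Y=0, V=0, X=0) weight 1/3780
  … 135 more
Group by Z:
  weight(Z=0) = 3/7
  weight(Z=1) = 3/28
Total weight = 3/7 + 3/28 = 15/28
P(Z=0 | obs) = 3/7 / 15/28 = 4/5
P(Z=1 | obs) = 3/28 / 15/28 = 1/5

P(Z=0) = 4/5, P(Z=1) = 1/5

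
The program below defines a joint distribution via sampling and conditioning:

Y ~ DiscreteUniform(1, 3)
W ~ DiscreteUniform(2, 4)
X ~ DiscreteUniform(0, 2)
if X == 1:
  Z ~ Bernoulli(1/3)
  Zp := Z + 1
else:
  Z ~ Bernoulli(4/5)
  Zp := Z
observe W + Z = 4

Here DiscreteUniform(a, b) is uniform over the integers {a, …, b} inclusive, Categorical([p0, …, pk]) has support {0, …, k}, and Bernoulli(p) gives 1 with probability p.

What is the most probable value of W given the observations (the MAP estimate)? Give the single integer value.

Enumerate traces; 18 have nonzero weight after conditioning:
  (Y=1, W=3, X=0, Z=1) weight 4/135
  (Y=1, W=3, X=1, Z=1) weight 1/81
  (Y=1, W=3, X=2, Z=1) weight 4/135
  (Y=1, W=4, X=0, Z=0) weight 1/135
  (Y=1, W=4, X=1, Z=0) weight 2/81
  (Y=1, W=4, X=2, Z=0) weight 1/135
  (Y=2, W=3, X=0, Z=1) weight 4/135
  (Y=2, W=3, X=1, Z=1) weight 1/81
  … 10 more
Group by W:
  weight(W=3) = 29/135
  weight(W=4) = 16/135
Total weight = 29/135 + 16/135 = 1/3
P(W=3 | obs) = 29/135 / 1/3 = 29/45
P(W=4 | obs) = 16/135 / 1/3 = 16/45
argmax = 3

argmax_v P(W = v | obs) = 3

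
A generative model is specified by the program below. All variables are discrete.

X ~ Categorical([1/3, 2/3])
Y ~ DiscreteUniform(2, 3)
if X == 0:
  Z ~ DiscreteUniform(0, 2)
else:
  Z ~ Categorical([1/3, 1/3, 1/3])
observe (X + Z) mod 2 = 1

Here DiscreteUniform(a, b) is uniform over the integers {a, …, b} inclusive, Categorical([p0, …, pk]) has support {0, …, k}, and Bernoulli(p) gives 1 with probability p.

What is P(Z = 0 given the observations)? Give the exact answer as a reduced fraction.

P(Z = 0 | obs) = 2/5

Enumerate traces; 6 have nonzero weight after conditioning:
  (X=0, Y=2, Z=1) weight 1/18
  (X=0, Y=3, Z=1) weight 1/18
  (X=1, Y=2, Z=0) weight 1/9
  (X=1, Y=2, Z=2) weight 1/9
  (X=1, Y=3, Z=0) weight 1/9
  (X=1, Y=3, Z=2) weight 1/9
Group by Z:
  weight(Z=0) = 2/9
  weight(Z=1) = 1/9
  weight(Z=2) = 2/9
Total weight = 2/9 + 1/9 + 2/9 = 5/9
P(Z=0 | obs) = 2/9 / 5/9 = 2/5
P(Z=1 | obs) = 1/9 / 5/9 = 1/5
P(Z=2 | obs) = 2/9 / 5/9 = 2/5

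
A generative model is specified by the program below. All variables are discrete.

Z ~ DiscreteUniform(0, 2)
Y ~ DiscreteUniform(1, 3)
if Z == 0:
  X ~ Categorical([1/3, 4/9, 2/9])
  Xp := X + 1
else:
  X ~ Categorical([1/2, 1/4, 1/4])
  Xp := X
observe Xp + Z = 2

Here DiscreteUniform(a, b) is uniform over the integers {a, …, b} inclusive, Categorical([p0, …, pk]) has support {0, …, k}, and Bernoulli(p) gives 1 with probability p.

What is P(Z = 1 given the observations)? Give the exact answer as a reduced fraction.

Enumerate traces; 9 have nonzero weight after conditioning:
  (Z=0, Y=1, X=1) weight 4/81
  (Z=0, Y=2, X=1) weight 4/81
  (Z=0, Y=3, X=1) weight 4/81
  (Z=1, Y=1, X=1) weight 1/36
  (Z=1, Y=2, X=1) weight 1/36
  (Z=1, Y=3, X=1) weight 1/36
  (Z=2, Y=1, X=0) weight 1/18
  (Z=2, Y=2, X=0) weight 1/18
  … 1 more
Group by Z:
  weight(Z=0) = 4/27
  weight(Z=1) = 1/12
  weight(Z=2) = 1/6
Total weight = 4/27 + 1/12 + 1/6 = 43/108
P(Z=0 | obs) = 4/27 / 43/108 = 16/43
P(Z=1 | obs) = 1/12 / 43/108 = 9/43
P(Z=2 | obs) = 1/6 / 43/108 = 18/43

P(Z = 1 | obs) = 9/43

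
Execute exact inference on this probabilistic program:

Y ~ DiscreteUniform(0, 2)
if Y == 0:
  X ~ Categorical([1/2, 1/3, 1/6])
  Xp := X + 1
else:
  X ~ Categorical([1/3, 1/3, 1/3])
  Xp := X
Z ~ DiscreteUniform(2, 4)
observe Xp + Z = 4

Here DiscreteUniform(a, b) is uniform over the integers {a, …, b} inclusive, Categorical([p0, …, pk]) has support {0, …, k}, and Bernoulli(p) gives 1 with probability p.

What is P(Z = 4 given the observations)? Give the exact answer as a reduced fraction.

P(Z = 4 | obs) = 4/17

Enumerate traces; 8 have nonzero weight after conditioning:
  (Y=0, X=0, Z=3) weight 1/18
  (Y=0, X=1, Z=2) weight 1/27
  (Y=1, X=0, Z=4) weight 1/27
  (Y=1, X=1, Z=3) weight 1/27
  (Y=1, X=2, Z=2) weight 1/27
  (Y=2, X=0, Z=4) weight 1/27
  (Y=2, X=1, Z=3) weight 1/27
  (Y=2, X=2, Z=2) weight 1/27
Group by Z:
  weight(Z=2) = 1/9
  weight(Z=3) = 7/54
  weight(Z=4) = 2/27
Total weight = 1/9 + 7/54 + 2/27 = 17/54
P(Z=2 | obs) = 1/9 / 17/54 = 6/17
P(Z=3 | obs) = 7/54 / 17/54 = 7/17
P(Z=4 | obs) = 2/27 / 17/54 = 4/17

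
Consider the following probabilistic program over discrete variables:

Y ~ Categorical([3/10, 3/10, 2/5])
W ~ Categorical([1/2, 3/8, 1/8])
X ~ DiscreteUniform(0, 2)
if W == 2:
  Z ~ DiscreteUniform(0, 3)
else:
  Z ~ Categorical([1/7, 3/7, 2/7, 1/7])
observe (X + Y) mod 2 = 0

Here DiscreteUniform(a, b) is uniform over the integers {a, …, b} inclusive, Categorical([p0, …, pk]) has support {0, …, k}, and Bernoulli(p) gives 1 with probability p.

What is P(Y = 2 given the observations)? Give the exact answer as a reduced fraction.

Enumerate traces; 60 have nonzero weight after conditioning:
  (Y=0, W=0, X=0, Z=0) weight 1/140
  (Y=0, W=0, X=0, Z=1) weight 3/140
  (Y=0, W=0, X=0, Z=2) weight 1/70
  (Y=0, W=0, X=0, Z=3) weight 1/140
  (Y=0, W=0, X=2, Z=0) weight 1/140
  (Y=0, W=0, X=2, Z=1) weight 3/140
  (Y=0, W=0, X=2, Z=2) weight 1/70
  (Y=0, W=0, X=2, Z=3) weight 1/140
  (Y=1, W=0, X=1, Z=0) weight 1/140
  (Y=2, W=0, X=0, Z=0) weight 1/105
  … 50 more
Group by Y:
  weight(Y=0) = 1/5
  weight(Y=1) = 1/10
  weight(Y=2) = 4/15
Total weight = 1/5 + 1/10 + 4/15 = 17/30
P(Y=0 | obs) = 1/5 / 17/30 = 6/17
P(Y=1 | obs) = 1/10 / 17/30 = 3/17
P(Y=2 | obs) = 4/15 / 17/30 = 8/17

P(Y = 2 | obs) = 8/17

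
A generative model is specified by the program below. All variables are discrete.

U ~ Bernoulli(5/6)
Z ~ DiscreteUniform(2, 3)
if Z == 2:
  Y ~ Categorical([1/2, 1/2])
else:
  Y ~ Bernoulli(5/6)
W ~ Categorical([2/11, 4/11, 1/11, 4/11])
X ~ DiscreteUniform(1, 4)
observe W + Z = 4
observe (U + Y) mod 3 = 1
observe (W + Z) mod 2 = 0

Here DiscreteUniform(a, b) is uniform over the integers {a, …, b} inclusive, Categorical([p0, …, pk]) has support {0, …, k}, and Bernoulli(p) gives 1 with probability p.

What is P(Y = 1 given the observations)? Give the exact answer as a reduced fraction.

P(Y = 1 | obs) = 23/58

Enumerate traces; 16 have nonzero weight after conditioning:
  (U=0, Z=2, Y=1, W=2, X=1) weight 1/1056
  (U=0, Z=2, Y=1, W=2, X=2) weight 1/1056
  (U=0, Z=2, Y=1, W=2, X=3) weight 1/1056
  (U=0, Z=2, Y=1, W=2, X=4) weight 1/1056
  (U=0, Z=3, Y=1, W=1, X=1) weight 5/792
  (U=0, Z=3, Y=1, W=1, X=2) weight 5/792
  (U=0, Z=3, Y=1, W=1, X=3) weight 5/792
  (U=0, Z=3, Y=1, W=1, X=4) weight 5/792
  (U=1, Z=2, Y=0, W=2, X=1) weight 5/1056
  … 7 more
Group by Y:
  weight(Y=0) = 35/792
  weight(Y=1) = 23/792
Total weight = 35/792 + 23/792 = 29/396
P(Y=0 | obs) = 35/792 / 29/396 = 35/58
P(Y=1 | obs) = 23/792 / 29/396 = 23/58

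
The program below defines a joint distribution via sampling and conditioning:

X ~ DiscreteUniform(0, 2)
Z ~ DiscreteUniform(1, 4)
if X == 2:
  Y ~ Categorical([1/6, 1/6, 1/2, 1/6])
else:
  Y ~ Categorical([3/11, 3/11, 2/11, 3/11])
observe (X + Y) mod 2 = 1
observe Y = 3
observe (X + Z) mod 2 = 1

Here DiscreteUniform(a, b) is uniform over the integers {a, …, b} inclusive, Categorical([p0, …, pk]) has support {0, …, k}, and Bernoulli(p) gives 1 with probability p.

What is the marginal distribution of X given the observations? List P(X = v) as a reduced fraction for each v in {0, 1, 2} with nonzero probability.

P(X=0) = 18/29, P(X=2) = 11/29

Enumerate traces; 4 have nonzero weight after conditioning:
  (X=0, Z=1, Y=3) weight 1/44
  (X=0, Z=3, Y=3) weight 1/44
  (X=2, Z=1, Y=3) weight 1/72
  (X=2, Z=3, Y=3) weight 1/72
Group by X:
  weight(X=0) = 1/22
  weight(X=2) = 1/36
Total weight = 1/22 + 1/36 = 29/396
P(X=0 | obs) = 1/22 / 29/396 = 18/29
P(X=2 | obs) = 1/36 / 29/396 = 11/29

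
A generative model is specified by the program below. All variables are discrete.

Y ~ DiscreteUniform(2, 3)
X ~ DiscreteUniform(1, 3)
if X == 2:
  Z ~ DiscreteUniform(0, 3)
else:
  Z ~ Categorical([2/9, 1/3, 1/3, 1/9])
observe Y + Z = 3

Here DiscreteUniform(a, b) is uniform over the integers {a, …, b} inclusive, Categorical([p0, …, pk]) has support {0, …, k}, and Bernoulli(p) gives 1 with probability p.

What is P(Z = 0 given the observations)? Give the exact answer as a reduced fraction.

Enumerate traces; 6 have nonzero weight after conditioning:
  (Y=2, X=1, Z=1) weight 1/18
  (Y=2, X=2, Z=1) weight 1/24
  (Y=2, X=3, Z=1) weight 1/18
  (Y=3, X=1, Z=0) weight 1/27
  (Y=3, X=2, Z=0) weight 1/24
  (Y=3, X=3, Z=0) weight 1/27
Group by Z:
  weight(Z=0) = 25/216
  weight(Z=1) = 11/72
Total weight = 25/216 + 11/72 = 29/108
P(Z=0 | obs) = 25/216 / 29/108 = 25/58
P(Z=1 | obs) = 11/72 / 29/108 = 33/58

P(Z = 0 | obs) = 25/58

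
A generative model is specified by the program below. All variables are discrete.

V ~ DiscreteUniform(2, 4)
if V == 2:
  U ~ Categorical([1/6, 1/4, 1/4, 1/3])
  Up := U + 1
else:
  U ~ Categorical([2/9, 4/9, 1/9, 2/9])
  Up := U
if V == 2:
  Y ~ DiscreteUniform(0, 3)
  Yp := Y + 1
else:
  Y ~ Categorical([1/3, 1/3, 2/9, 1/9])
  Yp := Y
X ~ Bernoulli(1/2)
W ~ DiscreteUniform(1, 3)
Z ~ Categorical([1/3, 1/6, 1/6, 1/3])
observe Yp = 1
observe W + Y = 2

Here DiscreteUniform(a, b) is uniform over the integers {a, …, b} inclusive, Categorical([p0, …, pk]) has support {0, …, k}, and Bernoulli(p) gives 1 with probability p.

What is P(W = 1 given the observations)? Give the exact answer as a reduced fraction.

P(W = 1 | obs) = 8/11

Enumerate traces; 96 have nonzero weight after conditioning:
  (V=2, U=0, Y=0, X=0, W=2, Z=0) weight 1/1296
  (V=2, U=0, Y=0, X=0, W=2, Z=1) weight 1/2592
  (V=2, U=0, Y=0, X=0, W=2, Z=2) weight 1/2592
  (V=2, U=0, Y=0, X=0, W=2, Z=3) weight 1/1296
  (V=2, U=0, Y=0, X=1, W=2, Z=0) weight 1/1296
  (V=2, U=0, Y=0, X=1, W=2, Z=1) weight 1/2592
  (V=2, U=0, Y=0, X=1, W=2, Z=2) weight 1/2592
  (V=2, U=0, Y=0, X=1, W=2, Z=3) weight 1/1296
  (V=3, U=0, Y=1, X=0, W=1, Z=0) weight 1/729
  … 87 more
Group by W:
  weight(W=1) = 2/27
  weight(W=2) = 1/36
Total weight = 2/27 + 1/36 = 11/108
P(W=1 | obs) = 2/27 / 11/108 = 8/11
P(W=2 | obs) = 1/36 / 11/108 = 3/11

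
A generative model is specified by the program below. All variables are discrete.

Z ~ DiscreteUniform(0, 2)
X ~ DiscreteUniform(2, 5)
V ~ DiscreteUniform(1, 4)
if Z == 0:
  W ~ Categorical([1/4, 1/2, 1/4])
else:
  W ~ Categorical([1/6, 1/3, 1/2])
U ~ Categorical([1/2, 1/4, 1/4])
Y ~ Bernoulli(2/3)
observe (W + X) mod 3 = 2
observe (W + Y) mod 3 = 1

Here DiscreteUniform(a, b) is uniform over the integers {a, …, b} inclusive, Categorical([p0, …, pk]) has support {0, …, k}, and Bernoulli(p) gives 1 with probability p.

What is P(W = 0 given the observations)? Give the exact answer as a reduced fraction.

P(W = 0 | obs) = 2/3

Enumerate traces; 108 have nonzero weight after conditioning:
  (Z=0, X=2, V=1, W=0, U=0, Y=1) weight 1/576
  (Z=0, X=2, V=1, W=0, U=1, Y=1) weight 1/1152
  (Z=0, X=2, V=1, W=0, U=2, Y=1) weight 1/1152
  (Z=0, X=2, V=2, W=0, U=0, Y=1) weight 1/576
  (Z=0, X=2, V=2, W=0, U=1, Y=1) weight 1/1152
  (Z=0, X=2, V=2, W=0, U=2, Y=1) weight 1/1152
  (Z=0, X=2, V=3, W=0, U=0, Y=1) weight 1/576
  (Z=0, X=2, V=3, W=0, U=1, Y=1) weight 1/1152
  (Z=0, X=4, V=1, W=1, U=0, Y=0) weight 1/576
  … 99 more
Group by W:
  weight(W=0) = 7/108
  weight(W=1) = 7/216
Total weight = 7/108 + 7/216 = 7/72
P(W=0 | obs) = 7/108 / 7/72 = 2/3
P(W=1 | obs) = 7/216 / 7/72 = 1/3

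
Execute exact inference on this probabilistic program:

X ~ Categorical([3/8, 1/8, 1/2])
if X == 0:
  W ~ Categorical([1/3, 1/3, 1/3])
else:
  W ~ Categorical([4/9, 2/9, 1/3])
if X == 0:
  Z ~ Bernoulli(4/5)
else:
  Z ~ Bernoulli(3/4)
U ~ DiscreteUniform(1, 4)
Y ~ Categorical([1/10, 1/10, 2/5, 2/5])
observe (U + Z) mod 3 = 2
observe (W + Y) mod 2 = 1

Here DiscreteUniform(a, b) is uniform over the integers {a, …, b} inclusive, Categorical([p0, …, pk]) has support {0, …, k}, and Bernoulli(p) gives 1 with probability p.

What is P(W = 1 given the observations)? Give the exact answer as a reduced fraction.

P(W = 1 | obs) = 674/2547

Enumerate traces; 54 have nonzero weight after conditioning:
  (X=0, W=0, Z=0, U=2, Y=1) weight 1/1600
  (X=0, W=0, Z=0, U=2, Y=3) weight 1/400
  (X=0, W=0, Z=1, U=1, Y=1) weight 1/400
  (X=0, W=0, Z=1, U=1, Y=3) weight 1/100
  (X=0, W=0, Z=1, U=4, Y=1) weight 1/400
  (X=0, W=0, Z=1, U=4, Y=3) weight 1/100
  (X=0, W=1, Z=0, U=2, Y=0) weight 1/1600
  (X=0, W=1, Z=0, U=2, Y=2) weight 1/400
  (X=0, W=2, Z=0, U=2, Y=1) weight 1/1600
  … 45 more
Group by W:
  weight(W=0) = 4/45
  weight(W=1) = 337/5760
  weight(W=2) = 283/3840
Total weight = 4/45 + 337/5760 + 283/3840 = 283/1280
P(W=0 | obs) = 4/45 / 283/1280 = 1024/2547
P(W=1 | obs) = 337/5760 / 283/1280 = 674/2547
P(W=2 | obs) = 283/3840 / 283/1280 = 1/3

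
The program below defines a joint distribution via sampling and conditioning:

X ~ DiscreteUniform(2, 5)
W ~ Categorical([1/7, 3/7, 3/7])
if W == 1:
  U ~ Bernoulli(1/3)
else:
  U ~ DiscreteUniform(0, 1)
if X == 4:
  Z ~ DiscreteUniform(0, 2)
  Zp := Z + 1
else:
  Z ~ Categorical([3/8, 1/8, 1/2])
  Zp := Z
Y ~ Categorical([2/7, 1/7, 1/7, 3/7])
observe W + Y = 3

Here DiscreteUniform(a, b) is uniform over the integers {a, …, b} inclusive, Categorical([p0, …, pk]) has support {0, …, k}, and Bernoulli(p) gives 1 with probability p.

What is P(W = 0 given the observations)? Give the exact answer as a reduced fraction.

Enumerate traces; 72 have nonzero weight after conditioning:
  (X=2, W=0, U=0, Z=0, Y=3) weight 9/3136
  (X=2, W=0, U=0, Z=1, Y=3) weight 3/3136
  (X=2, W=0, U=0, Z=2, Y=3) weight 3/784
  (X=2, W=0, U=1, Z=0, Y=3) weight 9/3136
  (X=2, W=0, U=1, Z=1, Y=3) weight 3/3136
  (X=2, W=0, U=1, Z=2, Y=3) weight 3/784
  (X=2, W=1, U=0, Z=0, Y=2) weight 3/784
  (X=2, W=1, U=0, Z=1, Y=2) weight 1/784
  (X=2, W=2, U=0, Z=0, Y=1) weight 9/3136
  … 63 more
Group by W:
  weight(W=0) = 3/49
  weight(W=1) = 3/49
  weight(W=2) = 3/49
Total weight = 3/49 + 3/49 + 3/49 = 9/49
P(W=0 | obs) = 3/49 / 9/49 = 1/3
P(W=1 | obs) = 3/49 / 9/49 = 1/3
P(W=2 | obs) = 3/49 / 9/49 = 1/3

P(W = 0 | obs) = 1/3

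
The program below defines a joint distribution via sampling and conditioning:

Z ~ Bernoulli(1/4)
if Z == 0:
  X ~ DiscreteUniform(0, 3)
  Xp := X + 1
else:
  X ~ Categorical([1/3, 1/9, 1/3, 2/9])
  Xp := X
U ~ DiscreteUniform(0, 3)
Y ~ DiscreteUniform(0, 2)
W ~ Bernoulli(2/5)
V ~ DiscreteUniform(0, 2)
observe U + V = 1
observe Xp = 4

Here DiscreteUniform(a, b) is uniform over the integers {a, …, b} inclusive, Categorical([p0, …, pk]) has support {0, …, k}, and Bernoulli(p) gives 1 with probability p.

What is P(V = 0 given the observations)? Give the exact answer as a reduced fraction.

P(V = 0 | obs) = 1/2

Enumerate traces; 12 have nonzero weight after conditioning:
  (Z=0, X=3, U=0, Y=0, W=0, V=1) weight 1/320
  (Z=0, X=3, U=0, Y=0, W=1, V=1) weight 1/480
  (Z=0, X=3, U=0, Y=1, W=0, V=1) weight 1/320
  (Z=0, X=3, U=0, Y=1, W=1, V=1) weight 1/480
  (Z=0, X=3, U=0, Y=2, W=0, V=1) weight 1/320
  (Z=0, X=3, U=0, Y=2, W=1, V=1) weight 1/480
  (Z=0, X=3, U=1, Y=0, W=0, V=0) weight 1/320
  (Z=0, X=3, U=1, Y=0, W=1, V=0) weight 1/480
  … 4 more
Group by V:
  weight(V=0) = 1/64
  weight(V=1) = 1/64
Total weight = 1/64 + 1/64 = 1/32
P(V=0 | obs) = 1/64 / 1/32 = 1/2
P(V=1 | obs) = 1/64 / 1/32 = 1/2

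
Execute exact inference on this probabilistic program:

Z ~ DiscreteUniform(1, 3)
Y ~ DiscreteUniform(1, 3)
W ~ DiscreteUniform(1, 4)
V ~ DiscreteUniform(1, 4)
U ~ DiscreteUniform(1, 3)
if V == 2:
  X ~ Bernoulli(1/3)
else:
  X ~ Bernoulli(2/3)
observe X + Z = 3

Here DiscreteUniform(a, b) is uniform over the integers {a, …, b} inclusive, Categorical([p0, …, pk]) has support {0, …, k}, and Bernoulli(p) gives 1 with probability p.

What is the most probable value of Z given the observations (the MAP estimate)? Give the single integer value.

argmax_v P(Z = v | obs) = 2

Enumerate traces; 288 have nonzero weight after conditioning:
  (Z=2, Y=1, W=1, V=1, U=1, X=1) weight 1/648
  (Z=2, Y=1, W=1, V=1, U=2, X=1) weight 1/648
  (Z=2, Y=1, W=1, V=1, U=3, X=1) weight 1/648
  (Z=2, Y=1, W=1, V=2, U=1, X=1) weight 1/1296
  (Z=2, Y=1, W=1, V=2, U=2, X=1) weight 1/1296
  (Z=2, Y=1, W=1, V=2, U=3, X=1) weight 1/1296
  (Z=2, Y=1, W=1, V=3, U=1, X=1) weight 1/648
  (Z=2, Y=1, W=1, V=3, U=2, X=1) weight 1/648
  (Z=3, Y=1, W=1, V=1, U=1, X=0) weight 1/1296
  … 279 more
Group by Z:
  weight(Z=2) = 7/36
  weight(Z=3) = 5/36
Total weight = 7/36 + 5/36 = 1/3
P(Z=2 | obs) = 7/36 / 1/3 = 7/12
P(Z=3 | obs) = 5/36 / 1/3 = 5/12
argmax = 2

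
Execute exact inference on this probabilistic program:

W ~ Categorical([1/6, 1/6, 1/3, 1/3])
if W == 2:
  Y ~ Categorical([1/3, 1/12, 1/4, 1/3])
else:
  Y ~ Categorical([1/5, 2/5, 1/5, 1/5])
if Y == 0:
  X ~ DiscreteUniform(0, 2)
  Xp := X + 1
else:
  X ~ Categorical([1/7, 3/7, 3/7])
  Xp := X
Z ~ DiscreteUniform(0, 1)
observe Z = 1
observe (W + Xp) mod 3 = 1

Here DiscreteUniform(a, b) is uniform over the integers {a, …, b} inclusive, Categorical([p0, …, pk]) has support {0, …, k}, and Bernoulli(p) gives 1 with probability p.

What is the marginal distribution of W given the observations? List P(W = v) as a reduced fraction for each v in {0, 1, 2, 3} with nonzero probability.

Enumerate traces; 16 have nonzero weight after conditioning:
  (W=0, Y=0, X=0, Z=1) weight 1/180
  (W=0, Y=1, X=1, Z=1) weight 1/70
  (W=0, Y=2, X=1, Z=1) weight 1/140
  (W=0, Y=3, X=1, Z=1) weight 1/140
  (W=1, Y=0, X=2, Z=1) weight 1/180
  (W=1, Y=1, X=0, Z=1) weight 1/210
  (W=1, Y=2, X=0, Z=1) weight 1/420
  (W=1, Y=3, X=0, Z=1) weight 1/420
  (W=2, Y=0, X=1, Z=1) weight 1/54
  (W=3, Y=0, X=0, Z=1) weight 1/90
  … 6 more
Group by W:
  weight(W=0) = 43/1260
  weight(W=1) = 19/1260
  weight(W=2) = 25/378
  weight(W=3) = 43/630
Total weight = 43/1260 + 19/1260 + 25/378 + 43/630 = 347/1890
P(W=0 | obs) = 43/1260 / 347/1890 = 129/694
P(W=1 | obs) = 19/1260 / 347/1890 = 57/694
P(W=2 | obs) = 25/378 / 347/1890 = 125/347
P(W=3 | obs) = 43/630 / 347/1890 = 129/347

P(W=0) = 129/694, P(W=1) = 57/694, P(W=2) = 125/347, P(W=3) = 129/347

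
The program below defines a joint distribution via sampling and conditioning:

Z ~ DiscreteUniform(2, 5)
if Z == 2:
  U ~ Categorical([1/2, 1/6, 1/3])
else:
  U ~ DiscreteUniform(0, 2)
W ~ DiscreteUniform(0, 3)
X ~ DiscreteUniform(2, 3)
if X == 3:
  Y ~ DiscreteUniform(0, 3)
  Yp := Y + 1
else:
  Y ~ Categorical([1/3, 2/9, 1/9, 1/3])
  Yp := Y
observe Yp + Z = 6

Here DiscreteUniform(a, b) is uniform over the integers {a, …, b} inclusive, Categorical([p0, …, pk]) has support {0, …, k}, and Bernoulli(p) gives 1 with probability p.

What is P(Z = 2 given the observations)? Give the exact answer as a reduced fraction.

P(Z = 2 | obs) = 3/20

Enumerate traces; 84 have nonzero weight after conditioning:
  (Z=2, U=0, W=0, X=3, Y=3) weight 1/256
  (Z=2, U=0, W=1, X=3, Y=3) weight 1/256
  (Z=2, U=0, W=2, X=3, Y=3) weight 1/256
  (Z=2, U=0, W=3, X=3, Y=3) weight 1/256
  (Z=2, U=1, W=0, X=3, Y=3) weight 1/768
  (Z=2, U=1, W=1, X=3, Y=3) weight 1/768
  (Z=2, U=1, W=2, X=3, Y=3) weight 1/768
  (Z=2, U=1, W=3, X=3, Y=3) weight 1/768
  (Z=3, U=0, W=0, X=2, Y=3) weight 1/288
  (Z=4, U=0, W=0, X=2, Y=2) weight 1/864
  … 74 more
Group by Z:
  weight(Z=2) = 1/32
  weight(Z=3) = 7/96
  weight(Z=4) = 13/288
  weight(Z=5) = 17/288
Total weight = 1/32 + 7/96 + 13/288 + 17/288 = 5/24
P(Z=2 | obs) = 1/32 / 5/24 = 3/20
P(Z=3 | obs) = 7/96 / 5/24 = 7/20
P(Z=4 | obs) = 13/288 / 5/24 = 13/60
P(Z=5 | obs) = 17/288 / 5/24 = 17/60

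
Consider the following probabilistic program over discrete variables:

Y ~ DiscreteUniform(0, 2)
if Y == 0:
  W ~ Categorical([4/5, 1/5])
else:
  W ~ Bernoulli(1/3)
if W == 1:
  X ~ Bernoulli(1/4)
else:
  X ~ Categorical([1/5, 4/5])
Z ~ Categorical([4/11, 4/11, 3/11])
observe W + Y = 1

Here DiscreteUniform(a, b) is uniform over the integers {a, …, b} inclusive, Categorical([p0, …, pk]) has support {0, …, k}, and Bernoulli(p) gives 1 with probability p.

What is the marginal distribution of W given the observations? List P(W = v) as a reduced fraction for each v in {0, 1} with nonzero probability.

Enumerate traces; 12 have nonzero weight after conditioning:
  (Y=0, W=1, X=0, Z=0) weight 1/55
  (Y=0, W=1, X=0, Z=1) weight 1/55
  (Y=0, W=1, X=0, Z=2) weight 3/220
  (Y=0, W=1, X=1, Z=0) weight 1/165
  (Y=0, W=1, X=1, Z=1) weight 1/165
  (Y=0, W=1, X=1, Z=2) weight 1/220
  (Y=1, W=0, X=0, Z=0) weight 8/495
  (Y=1, W=0, X=0, Z=1) weight 8/495
  … 4 more
Group by W:
  weight(W=0) = 2/9
  weight(W=1) = 1/15
Total weight = 2/9 + 1/15 = 13/45
P(W=0 | obs) = 2/9 / 13/45 = 10/13
P(W=1 | obs) = 1/15 / 13/45 = 3/13

P(W=0) = 10/13, P(W=1) = 3/13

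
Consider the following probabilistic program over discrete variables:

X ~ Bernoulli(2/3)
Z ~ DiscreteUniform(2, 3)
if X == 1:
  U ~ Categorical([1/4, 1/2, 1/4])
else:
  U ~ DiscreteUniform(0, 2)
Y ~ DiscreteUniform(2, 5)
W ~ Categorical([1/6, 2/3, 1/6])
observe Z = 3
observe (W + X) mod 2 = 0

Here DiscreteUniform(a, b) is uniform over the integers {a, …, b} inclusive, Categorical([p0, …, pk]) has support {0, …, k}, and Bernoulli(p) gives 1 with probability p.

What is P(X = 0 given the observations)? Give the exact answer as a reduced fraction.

Enumerate traces; 36 have nonzero weight after conditioning:
  (X=0, Z=3, U=0, Y=2, W=0) weight 1/432
  (X=0, Z=3, U=0, Y=2, W=2) weight 1/432
  (X=0, Z=3, U=0, Y=3, W=0) weight 1/432
  (X=0, Z=3, U=0, Y=3, W=2) weight 1/432
  (X=0, Z=3, U=0, Y=4, W=0) weight 1/432
  (X=0, Z=3, U=0, Y=4, W=2) weight 1/432
  (X=0, Z=3, U=0, Y=5, W=0) weight 1/432
  (X=0, Z=3, U=0, Y=5, W=2) weight 1/432
  (X=1, Z=3, U=0, Y=2, W=1) weight 1/72
  … 27 more
Group by X:
  weight(X=0) = 1/18
  weight(X=1) = 2/9
Total weight = 1/18 + 2/9 = 5/18
P(X=0 | obs) = 1/18 / 5/18 = 1/5
P(X=1 | obs) = 2/9 / 5/18 = 4/5

P(X = 0 | obs) = 1/5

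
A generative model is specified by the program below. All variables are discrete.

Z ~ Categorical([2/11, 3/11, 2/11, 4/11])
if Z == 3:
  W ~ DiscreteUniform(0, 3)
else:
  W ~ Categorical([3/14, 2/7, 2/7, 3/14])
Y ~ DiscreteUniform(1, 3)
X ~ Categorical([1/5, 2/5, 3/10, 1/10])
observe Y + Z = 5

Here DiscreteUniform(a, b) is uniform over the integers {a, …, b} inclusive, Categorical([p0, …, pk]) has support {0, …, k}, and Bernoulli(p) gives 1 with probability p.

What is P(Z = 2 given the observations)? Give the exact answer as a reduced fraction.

P(Z = 2 | obs) = 1/3

Enumerate traces; 32 have nonzero weight after conditioning:
  (Z=2, W=0, Y=3, X=0) weight 1/385
  (Z=2, W=0, Y=3, X=1) weight 2/385
  (Z=2, W=0, Y=3, X=2) weight 3/770
  (Z=2, W=0, Y=3, X=3) weight 1/770
  (Z=2, W=1, Y=3, X=0) weight 4/1155
  (Z=2, W=1, Y=3, X=1) weight 8/1155
  (Z=2, W=1, Y=3, X=2) weight 2/385
  (Z=2, W=1, Y=3, X=3) weight 2/1155
  (Z=3, W=0, Y=2, X=0) weight 1/165
  … 23 more
Group by Z:
  weight(Z=2) = 2/33
  weight(Z=3) = 4/33
Total weight = 2/33 + 4/33 = 2/11
P(Z=2 | obs) = 2/33 / 2/11 = 1/3
P(Z=3 | obs) = 4/33 / 2/11 = 2/3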